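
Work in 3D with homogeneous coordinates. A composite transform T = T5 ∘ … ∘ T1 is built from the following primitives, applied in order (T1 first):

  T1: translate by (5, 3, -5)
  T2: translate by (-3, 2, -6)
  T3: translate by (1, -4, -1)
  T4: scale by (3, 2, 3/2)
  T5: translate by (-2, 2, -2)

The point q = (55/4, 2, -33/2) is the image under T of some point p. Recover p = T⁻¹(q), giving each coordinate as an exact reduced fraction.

p = (9/4, -1, 7/3)

T1 = [1 0 0 5; 0 1 0 3; 0 0 1 -5; 0 0 0 1]
T2·T1 = [1 0 0 2; 0 1 0 5; 0 0 1 -11; 0 0 0 1]
T3·…·T1 = [1 0 0 3; 0 1 0 1; 0 0 1 -12; 0 0 0 1]
T4·…·T1 = [3 0 0 9; 0 2 0 2; 0 0 3/2 -18; 0 0 0 1]
T5·…·T1 = [3 0 0 7; 0 2 0 4; 0 0 3/2 -20; 0 0 0 1]
det M = 9; M⁻¹ = [1/3 0 0 -7/3; 0 1/2 0 -2; 0 0 2/3 40/3; 0 0 0 1]
M⁻¹ · (55/4, 2, -33/2)ᵀ = (9/4, -1, 7/3)ᵀ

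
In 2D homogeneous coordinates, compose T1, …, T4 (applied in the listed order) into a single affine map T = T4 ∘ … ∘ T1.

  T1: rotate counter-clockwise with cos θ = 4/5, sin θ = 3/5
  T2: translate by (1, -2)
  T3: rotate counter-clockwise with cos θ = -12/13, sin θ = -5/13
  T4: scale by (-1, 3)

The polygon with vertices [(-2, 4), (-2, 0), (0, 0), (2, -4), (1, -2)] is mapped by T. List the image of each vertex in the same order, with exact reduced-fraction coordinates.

image vertices: (-36/13, 45/13), (44/65, 621/65), (22/13, 57/13), (80/13, 69/13), (51/13, 63/13)

T1 rotate counter-clockwise with cos θ = 4/5, sin θ = 3/5: (-2, 4) → (-4, 2); (-2, 0) → (-8/5, -6/5); (0, 0) → (0, 0); (2, -4) → (4, -2); (1, -2) → (2, -1)
T2 translate by (1, -2): (-4, 2) → (-3, 0); (-8/5, -6/5) → (-3/5, -16/5); (0, 0) → (1, -2); (4, -2) → (5, -4); (2, -1) → (3, -3)
T3 rotate counter-clockwise with cos θ = -12/13, sin θ = -5/13: (-3, 0) → (36/13, 15/13); (-3/5, -16/5) → (-44/65, 207/65); (1, -2) → (-22/13, 19/13); (5, -4) → (-80/13, 23/13); (3, -3) → (-51/13, 21/13)
T4 scale by (-1, 3): (36/13, 15/13) → (-36/13, 45/13); (-44/65, 207/65) → (44/65, 621/65); (-22/13, 19/13) → (22/13, 57/13); (-80/13, 23/13) → (80/13, 69/13); (-51/13, 21/13) → (51/13, 63/13)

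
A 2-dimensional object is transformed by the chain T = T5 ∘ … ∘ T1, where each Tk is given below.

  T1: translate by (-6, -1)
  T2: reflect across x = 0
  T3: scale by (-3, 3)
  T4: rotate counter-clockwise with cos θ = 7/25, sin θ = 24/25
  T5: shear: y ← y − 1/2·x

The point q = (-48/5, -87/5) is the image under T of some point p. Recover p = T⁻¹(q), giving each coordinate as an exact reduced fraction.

p = (-2, 2)

T1 = [1 0 -6; 0 1 -1; 0 0 1]
T2·T1 = [-1 0 6; 0 1 -1; 0 0 1]
T3·…·T1 = [3 0 -18; 0 3 -3; 0 0 1]
T4·…·T1 = [21/25 -72/25 -54/25; 72/25 21/25 -453/25; 0 0 1]
T5·…·T1 = [21/25 -72/25 -54/25; 123/50 57/25 -426/25; 0 0 1]
det M = 9; M⁻¹ = [19/75 8/25 6; -41/150 7/75 1; 0 0 1]
M⁻¹ · (-48/5, -87/5)ᵀ = (-2, 2)ᵀ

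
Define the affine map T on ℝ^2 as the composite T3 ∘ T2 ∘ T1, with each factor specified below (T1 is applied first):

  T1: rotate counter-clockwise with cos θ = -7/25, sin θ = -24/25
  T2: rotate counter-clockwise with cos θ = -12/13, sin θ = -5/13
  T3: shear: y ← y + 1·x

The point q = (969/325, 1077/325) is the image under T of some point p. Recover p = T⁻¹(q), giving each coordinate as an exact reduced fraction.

T1 = [-7/25 24/25 0; -24/25 -7/25 0; 0 0 1]
T2·T1 = [-36/325 -323/325 0; 323/325 -36/325 0; 0 0 1]
T3·…·T1 = [-36/325 -323/325 0; 287/325 -359/325 0; 0 0 1]
det M = 1; M⁻¹ = [-359/325 323/325 0; -287/325 -36/325 0; 0 0 1]
M⁻¹ · (969/325, 1077/325)ᵀ = (0, -3)ᵀ

p = (0, -3)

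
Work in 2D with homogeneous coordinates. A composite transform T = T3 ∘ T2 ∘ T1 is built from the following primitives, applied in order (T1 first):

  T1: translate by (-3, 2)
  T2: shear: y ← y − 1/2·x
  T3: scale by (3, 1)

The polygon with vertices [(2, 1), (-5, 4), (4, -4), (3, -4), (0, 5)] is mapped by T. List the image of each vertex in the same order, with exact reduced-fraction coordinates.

T1 translate by (-3, 2): (2, 1) → (-1, 3); (-5, 4) → (-8, 6); (4, -4) → (1, -2); (3, -4) → (0, -2); (0, 5) → (-3, 7)
T2 shear: y ← y − 1/2·x: (-1, 3) → (-1, 7/2); (-8, 6) → (-8, 10); (1, -2) → (1, -5/2); (0, -2) → (0, -2); (-3, 7) → (-3, 17/2)
T3 scale by (3, 1): (-1, 7/2) → (-3, 7/2); (-8, 10) → (-24, 10); (1, -5/2) → (3, -5/2); (0, -2) → (0, -2); (-3, 17/2) → (-9, 17/2)

image vertices: (-3, 7/2), (-24, 10), (3, -5/2), (0, -2), (-9, 17/2)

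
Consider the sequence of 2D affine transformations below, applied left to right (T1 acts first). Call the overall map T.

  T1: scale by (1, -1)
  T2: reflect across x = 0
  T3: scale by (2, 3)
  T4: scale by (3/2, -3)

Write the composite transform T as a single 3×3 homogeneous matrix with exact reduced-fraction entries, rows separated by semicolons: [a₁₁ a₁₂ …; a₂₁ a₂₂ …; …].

T1 = [1 0 0; 0 -1 0; 0 0 1]
T2·T1 = [-1 0 0; 0 -1 0; 0 0 1]
T3·…·T1 = [-2 0 0; 0 -3 0; 0 0 1]
T4·…·T1 = [-3 0 0; 0 9 0; 0 0 1]

T = [-3 0 0; 0 9 0; 0 0 1]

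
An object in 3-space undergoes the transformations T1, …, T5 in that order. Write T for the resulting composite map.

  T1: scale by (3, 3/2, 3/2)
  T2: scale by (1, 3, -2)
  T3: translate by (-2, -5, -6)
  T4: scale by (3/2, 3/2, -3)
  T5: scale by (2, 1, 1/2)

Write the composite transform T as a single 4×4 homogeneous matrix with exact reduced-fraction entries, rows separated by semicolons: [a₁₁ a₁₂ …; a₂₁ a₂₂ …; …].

T1 = [3 0 0 0; 0 3/2 0 0; 0 0 3/2 0; 0 0 0 1]
T2·T1 = [3 0 0 0; 0 9/2 0 0; 0 0 -3 0; 0 0 0 1]
T3·…·T1 = [3 0 0 -2; 0 9/2 0 -5; 0 0 -3 -6; 0 0 0 1]
T4·…·T1 = [9/2 0 0 -3; 0 27/4 0 -15/2; 0 0 9 18; 0 0 0 1]
T5·…·T1 = [9 0 0 -6; 0 27/4 0 -15/2; 0 0 9/2 9; 0 0 0 1]

T = [9 0 0 -6; 0 27/4 0 -15/2; 0 0 9/2 9; 0 0 0 1]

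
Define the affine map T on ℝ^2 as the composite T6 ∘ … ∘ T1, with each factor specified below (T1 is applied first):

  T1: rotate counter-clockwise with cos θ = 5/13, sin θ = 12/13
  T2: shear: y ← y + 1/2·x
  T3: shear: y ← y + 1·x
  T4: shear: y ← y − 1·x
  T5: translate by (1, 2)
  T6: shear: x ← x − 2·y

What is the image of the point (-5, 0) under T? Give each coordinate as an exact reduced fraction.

T1 rotate counter-clockwise with cos θ = 5/13, sin θ = 12/13: (-5, 0) → (-25/13, -60/13)
T2 shear: y ← y + 1/2·x: (-25/13, -60/13) → (-25/13, -145/26)
T3 shear: y ← y + 1·x: (-25/13, -145/26) → (-25/13, -15/2)
T4 shear: y ← y − 1·x: (-25/13, -15/2) → (-25/13, -145/26)
T5 translate by (1, 2): (-25/13, -145/26) → (-12/13, -93/26)
T6 shear: x ← x − 2·y: (-12/13, -93/26) → (81/13, -93/26)

T(p) = (81/13, -93/26)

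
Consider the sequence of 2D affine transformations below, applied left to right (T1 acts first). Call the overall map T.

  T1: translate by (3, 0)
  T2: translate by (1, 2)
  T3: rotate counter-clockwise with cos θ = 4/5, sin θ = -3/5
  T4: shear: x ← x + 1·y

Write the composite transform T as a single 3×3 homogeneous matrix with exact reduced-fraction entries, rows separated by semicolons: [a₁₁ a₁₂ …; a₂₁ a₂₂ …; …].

T = [1/5 7/5 18/5; -3/5 4/5 -4/5; 0 0 1]

T1 = [1 0 3; 0 1 0; 0 0 1]
T2·T1 = [1 0 4; 0 1 2; 0 0 1]
T3·…·T1 = [4/5 3/5 22/5; -3/5 4/5 -4/5; 0 0 1]
T4·…·T1 = [1/5 7/5 18/5; -3/5 4/5 -4/5; 0 0 1]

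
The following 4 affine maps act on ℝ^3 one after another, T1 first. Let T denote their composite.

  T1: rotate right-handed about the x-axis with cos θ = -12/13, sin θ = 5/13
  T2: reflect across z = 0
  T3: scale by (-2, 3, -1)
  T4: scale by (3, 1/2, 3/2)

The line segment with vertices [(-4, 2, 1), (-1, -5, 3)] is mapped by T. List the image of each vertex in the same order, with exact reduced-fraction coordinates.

image vertices: (24, -87/26, -3/13), (6, 135/26, -183/26)

T1 rotate right-handed about the x-axis with cos θ = -12/13, sin θ = 5/13: (-4, 2, 1) → (-4, -29/13, -2/13); (-1, -5, 3) → (-1, 45/13, -61/13)
T2 reflect across z = 0: (-4, -29/13, -2/13) → (-4, -29/13, 2/13); (-1, 45/13, -61/13) → (-1, 45/13, 61/13)
T3 scale by (-2, 3, -1): (-4, -29/13, 2/13) → (8, -87/13, -2/13); (-1, 45/13, 61/13) → (2, 135/13, -61/13)
T4 scale by (3, 1/2, 3/2): (8, -87/13, -2/13) → (24, -87/26, -3/13); (2, 135/13, -61/13) → (6, 135/26, -183/26)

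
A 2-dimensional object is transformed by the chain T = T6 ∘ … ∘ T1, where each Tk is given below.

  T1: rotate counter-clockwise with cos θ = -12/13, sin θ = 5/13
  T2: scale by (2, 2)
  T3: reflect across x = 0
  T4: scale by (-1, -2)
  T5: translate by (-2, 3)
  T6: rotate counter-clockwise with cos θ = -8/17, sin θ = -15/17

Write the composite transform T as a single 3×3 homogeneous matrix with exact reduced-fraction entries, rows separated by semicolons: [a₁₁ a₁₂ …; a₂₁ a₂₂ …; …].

T1 = [-12/13 -5/13 0; 5/13 -12/13 0; 0 0 1]
T2·T1 = [-24/13 -10/13 0; 10/13 -24/13 0; 0 0 1]
T3·…·T1 = [24/13 10/13 0; 10/13 -24/13 0; 0 0 1]
T4·…·T1 = [-24/13 -10/13 0; -20/13 48/13 0; 0 0 1]
T5·…·T1 = [-24/13 -10/13 -2; -20/13 48/13 3; 0 0 1]
T6·…·T1 = [-108/221 800/221 61/17; 40/17 -18/17 6/17; 0 0 1]

T = [-108/221 800/221 61/17; 40/17 -18/17 6/17; 0 0 1]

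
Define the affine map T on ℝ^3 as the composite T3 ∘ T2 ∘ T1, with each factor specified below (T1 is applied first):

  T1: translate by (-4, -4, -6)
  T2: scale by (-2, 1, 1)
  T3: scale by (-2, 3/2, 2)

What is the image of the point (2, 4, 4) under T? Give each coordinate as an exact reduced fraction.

T1 translate by (-4, -4, -6): (2, 4, 4) → (-2, 0, -2)
T2 scale by (-2, 1, 1): (-2, 0, -2) → (4, 0, -2)
T3 scale by (-2, 3/2, 2): (4, 0, -2) → (-8, 0, -4)

T(p) = (-8, 0, -4)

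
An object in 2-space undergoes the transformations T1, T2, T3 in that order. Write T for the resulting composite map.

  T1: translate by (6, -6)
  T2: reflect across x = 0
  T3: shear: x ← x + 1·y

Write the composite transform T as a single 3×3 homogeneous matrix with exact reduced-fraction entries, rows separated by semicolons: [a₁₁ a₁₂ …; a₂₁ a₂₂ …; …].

T = [-1 1 -12; 0 1 -6; 0 0 1]

T1 = [1 0 6; 0 1 -6; 0 0 1]
T2·T1 = [-1 0 -6; 0 1 -6; 0 0 1]
T3·…·T1 = [-1 1 -12; 0 1 -6; 0 0 1]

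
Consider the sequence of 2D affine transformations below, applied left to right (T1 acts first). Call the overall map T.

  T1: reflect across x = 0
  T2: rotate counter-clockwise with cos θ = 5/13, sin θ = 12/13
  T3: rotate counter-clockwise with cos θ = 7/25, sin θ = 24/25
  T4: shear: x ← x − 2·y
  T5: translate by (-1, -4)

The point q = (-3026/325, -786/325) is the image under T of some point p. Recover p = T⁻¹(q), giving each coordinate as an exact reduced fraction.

T1 = [-1 0 0; 0 1 0; 0 0 1]
T2·T1 = [-5/13 -12/13 0; -12/13 5/13 0; 0 0 1]
T3·…·T1 = [253/325 -204/325 0; -204/325 -253/325 0; 0 0 1]
T4·…·T1 = [661/325 302/325 0; -204/325 -253/325 0; 0 0 1]
T5·…·T1 = [661/325 302/325 -1; -204/325 -253/325 -4; 0 0 1]
det M = -1; M⁻¹ = [253/325 302/325 1461/325; -204/325 -661/325 -2848/325; 0 0 1]
M⁻¹ · (-3026/325, -786/325)ᵀ = (-5, 2)ᵀ

p = (-5, 2)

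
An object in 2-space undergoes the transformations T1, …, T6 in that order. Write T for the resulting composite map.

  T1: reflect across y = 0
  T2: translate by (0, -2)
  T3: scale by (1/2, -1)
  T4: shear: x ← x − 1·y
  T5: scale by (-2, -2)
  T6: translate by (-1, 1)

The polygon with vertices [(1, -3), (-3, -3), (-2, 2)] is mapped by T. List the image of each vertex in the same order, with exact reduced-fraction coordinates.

T1 reflect across y = 0: (1, -3) → (1, 3); (-3, -3) → (-3, 3); (-2, 2) → (-2, -2)
T2 translate by (0, -2): (1, 3) → (1, 1); (-3, 3) → (-3, 1); (-2, -2) → (-2, -4)
T3 scale by (1/2, -1): (1, 1) → (1/2, -1); (-3, 1) → (-3/2, -1); (-2, -4) → (-1, 4)
T4 shear: x ← x − 1·y: (1/2, -1) → (3/2, -1); (-3/2, -1) → (-1/2, -1); (-1, 4) → (-5, 4)
T5 scale by (-2, -2): (3/2, -1) → (-3, 2); (-1/2, -1) → (1, 2); (-5, 4) → (10, -8)
T6 translate by (-1, 1): (-3, 2) → (-4, 3); (1, 2) → (0, 3); (10, -8) → (9, -7)

image vertices: (-4, 3), (0, 3), (9, -7)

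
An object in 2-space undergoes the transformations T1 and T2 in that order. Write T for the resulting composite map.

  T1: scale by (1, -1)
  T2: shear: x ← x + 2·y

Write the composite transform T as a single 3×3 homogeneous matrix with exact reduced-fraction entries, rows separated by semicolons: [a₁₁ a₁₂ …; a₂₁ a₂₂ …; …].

T1 = [1 0 0; 0 -1 0; 0 0 1]
T2·T1 = [1 -2 0; 0 -1 0; 0 0 1]

T = [1 -2 0; 0 -1 0; 0 0 1]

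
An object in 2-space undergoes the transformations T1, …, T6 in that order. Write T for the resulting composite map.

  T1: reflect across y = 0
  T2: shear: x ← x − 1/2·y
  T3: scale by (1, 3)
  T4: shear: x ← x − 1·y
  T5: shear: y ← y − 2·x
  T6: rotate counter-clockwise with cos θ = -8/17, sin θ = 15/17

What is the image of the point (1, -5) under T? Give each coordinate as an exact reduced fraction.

T(p) = (-588/17, -1263/34)

T1 reflect across y = 0: (1, -5) → (1, 5)
T2 shear: x ← x − 1/2·y: (1, 5) → (-3/2, 5)
T3 scale by (1, 3): (-3/2, 5) → (-3/2, 15)
T4 shear: x ← x − 1·y: (-3/2, 15) → (-33/2, 15)
T5 shear: y ← y − 2·x: (-33/2, 15) → (-33/2, 48)
T6 rotate counter-clockwise with cos θ = -8/17, sin θ = 15/17: (-33/2, 48) → (-588/17, -1263/34)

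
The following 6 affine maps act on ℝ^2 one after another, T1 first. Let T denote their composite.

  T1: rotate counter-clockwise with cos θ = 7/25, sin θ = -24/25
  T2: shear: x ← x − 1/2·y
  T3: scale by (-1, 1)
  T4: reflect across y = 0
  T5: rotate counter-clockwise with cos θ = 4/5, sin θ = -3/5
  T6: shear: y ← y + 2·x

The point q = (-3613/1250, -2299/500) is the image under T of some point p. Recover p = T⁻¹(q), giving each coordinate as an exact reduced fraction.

T1 = [7/25 24/25 0; -24/25 7/25 0; 0 0 1]
T2·T1 = [19/25 41/50 0; -24/25 7/25 0; 0 0 1]
T3·…·T1 = [-19/25 -41/50 0; -24/25 7/25 0; 0 0 1]
T4·…·T1 = [-19/25 -41/50 0; 24/25 -7/25 0; 0 0 1]
T5·…·T1 = [-4/125 -103/125 0; 153/125 67/250 0; 0 0 1]
T6·…·T1 = [-4/125 -103/125 0; 29/25 -69/50 0; 0 0 1]
det M = 1; M⁻¹ = [-69/50 103/125 0; -29/25 -4/125 0; 0 0 1]
M⁻¹ · (-3613/1250, -2299/500)ᵀ = (1/5, 7/2)ᵀ

p = (1/5, 7/2)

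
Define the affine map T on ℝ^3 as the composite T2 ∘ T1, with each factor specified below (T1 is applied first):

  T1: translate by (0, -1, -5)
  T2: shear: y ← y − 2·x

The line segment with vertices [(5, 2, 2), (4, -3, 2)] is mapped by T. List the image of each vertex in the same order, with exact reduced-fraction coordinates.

image vertices: (5, -9, -3), (4, -12, -3)

T1 translate by (0, -1, -5): (5, 2, 2) → (5, 1, -3); (4, -3, 2) → (4, -4, -3)
T2 shear: y ← y − 2·x: (5, 1, -3) → (5, -9, -3); (4, -4, -3) → (4, -12, -3)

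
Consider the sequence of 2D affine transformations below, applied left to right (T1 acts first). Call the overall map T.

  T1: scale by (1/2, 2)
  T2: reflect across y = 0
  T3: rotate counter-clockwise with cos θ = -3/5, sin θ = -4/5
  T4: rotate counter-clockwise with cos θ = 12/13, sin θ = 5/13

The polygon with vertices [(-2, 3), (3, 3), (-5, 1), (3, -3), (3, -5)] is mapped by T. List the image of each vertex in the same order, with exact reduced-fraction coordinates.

T1 scale by (1/2, 2): (-2, 3) → (-1, 6); (3, 3) → (3/2, 6); (-5, 1) → (-5/2, 2); (3, -3) → (3/2, -6); (3, -5) → (3/2, -10)
T2 reflect across y = 0: (-1, 6) → (-1, -6); (3/2, 6) → (3/2, -6); (-5/2, 2) → (-5/2, -2); (3/2, -6) → (3/2, 6); (3/2, -10) → (3/2, 10)
T3 rotate counter-clockwise with cos θ = -3/5, sin θ = -4/5: (-1, -6) → (-21/5, 22/5); (3/2, -6) → (-57/10, 12/5); (-5/2, -2) → (-1/10, 16/5); (3/2, 6) → (39/10, -24/5); (3/2, 10) → (71/10, -36/5)
T4 rotate counter-clockwise with cos θ = 12/13, sin θ = 5/13: (-21/5, 22/5) → (-362/65, 159/65); (-57/10, 12/5) → (-402/65, 3/130); (-1/10, 16/5) → (-86/65, 379/130); (39/10, -24/5) → (354/65, -381/130); (71/10, -36/5) → (606/65, -509/130)

image vertices: (-362/65, 159/65), (-402/65, 3/130), (-86/65, 379/130), (354/65, -381/130), (606/65, -509/130)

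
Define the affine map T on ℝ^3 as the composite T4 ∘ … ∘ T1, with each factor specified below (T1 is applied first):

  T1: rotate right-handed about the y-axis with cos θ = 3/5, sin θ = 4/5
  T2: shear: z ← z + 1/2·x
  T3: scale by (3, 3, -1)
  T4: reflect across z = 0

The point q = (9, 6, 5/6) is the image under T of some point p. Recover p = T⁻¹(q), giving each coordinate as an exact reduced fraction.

T1 = [3/5 0 4/5 0; 0 1 0 0; -4/5 0 3/5 0; 0 0 0 1]
T2·T1 = [3/5 0 4/5 0; 0 1 0 0; -1/2 0 1 0; 0 0 0 1]
T3·…·T1 = [9/5 0 12/5 0; 0 3 0 0; 1/2 0 -1 0; 0 0 0 1]
T4·…·T1 = [9/5 0 12/5 0; 0 3 0 0; -1/2 0 1 0; 0 0 0 1]
det M = 9; M⁻¹ = [1/3 0 -4/5 0; 0 1/3 0 0; 1/6 0 3/5 0; 0 0 0 1]
M⁻¹ · (9, 6, 5/6)ᵀ = (7/3, 2, 2)ᵀ

p = (7/3, 2, 2)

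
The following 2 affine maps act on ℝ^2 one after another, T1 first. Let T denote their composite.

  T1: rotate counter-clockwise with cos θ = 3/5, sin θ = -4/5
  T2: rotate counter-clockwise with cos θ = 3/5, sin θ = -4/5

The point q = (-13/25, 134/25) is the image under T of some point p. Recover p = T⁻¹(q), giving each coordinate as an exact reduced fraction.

p = (-5, -2)

T1 = [3/5 4/5 0; -4/5 3/5 0; 0 0 1]
T2·T1 = [-7/25 24/25 0; -24/25 -7/25 0; 0 0 1]
det M = 1; M⁻¹ = [-7/25 -24/25 0; 24/25 -7/25 0; 0 0 1]
M⁻¹ · (-13/25, 134/25)ᵀ = (-5, -2)ᵀ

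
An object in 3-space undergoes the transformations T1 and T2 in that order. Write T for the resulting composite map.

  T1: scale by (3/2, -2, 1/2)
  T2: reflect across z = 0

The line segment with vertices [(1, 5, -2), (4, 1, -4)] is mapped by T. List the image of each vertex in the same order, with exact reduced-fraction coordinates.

image vertices: (3/2, -10, 1), (6, -2, 2)

T1 scale by (3/2, -2, 1/2): (1, 5, -2) → (3/2, -10, -1); (4, 1, -4) → (6, -2, -2)
T2 reflect across z = 0: (3/2, -10, -1) → (3/2, -10, 1); (6, -2, -2) → (6, -2, 2)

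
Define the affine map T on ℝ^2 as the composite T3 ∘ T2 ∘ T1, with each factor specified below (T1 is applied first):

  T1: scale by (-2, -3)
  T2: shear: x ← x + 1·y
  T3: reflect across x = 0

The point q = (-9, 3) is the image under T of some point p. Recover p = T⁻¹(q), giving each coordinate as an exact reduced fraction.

p = (-3, -1)

T1 = [-2 0 0; 0 -3 0; 0 0 1]
T2·T1 = [-2 -3 0; 0 -3 0; 0 0 1]
T3·…·T1 = [2 3 0; 0 -3 0; 0 0 1]
det M = -6; M⁻¹ = [1/2 1/2 0; 0 -1/3 0; 0 0 1]
M⁻¹ · (-9, 3)ᵀ = (-3, -1)ᵀ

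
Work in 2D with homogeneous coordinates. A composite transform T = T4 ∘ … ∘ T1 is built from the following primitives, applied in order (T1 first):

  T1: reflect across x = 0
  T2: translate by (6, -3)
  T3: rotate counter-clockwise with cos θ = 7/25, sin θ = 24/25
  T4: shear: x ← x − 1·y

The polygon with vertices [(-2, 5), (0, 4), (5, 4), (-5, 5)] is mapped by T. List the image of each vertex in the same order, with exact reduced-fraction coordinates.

image vertices: (-198/25, 206/25), (-133/25, 151/25), (-48/25, 31/25), (-249/25, 278/25)

T1 reflect across x = 0: (-2, 5) → (2, 5); (0, 4) → (0, 4); (5, 4) → (-5, 4); (-5, 5) → (5, 5)
T2 translate by (6, -3): (2, 5) → (8, 2); (0, 4) → (6, 1); (-5, 4) → (1, 1); (5, 5) → (11, 2)
T3 rotate counter-clockwise with cos θ = 7/25, sin θ = 24/25: (8, 2) → (8/25, 206/25); (6, 1) → (18/25, 151/25); (1, 1) → (-17/25, 31/25); (11, 2) → (29/25, 278/25)
T4 shear: x ← x − 1·y: (8/25, 206/25) → (-198/25, 206/25); (18/25, 151/25) → (-133/25, 151/25); (-17/25, 31/25) → (-48/25, 31/25); (29/25, 278/25) → (-249/25, 278/25)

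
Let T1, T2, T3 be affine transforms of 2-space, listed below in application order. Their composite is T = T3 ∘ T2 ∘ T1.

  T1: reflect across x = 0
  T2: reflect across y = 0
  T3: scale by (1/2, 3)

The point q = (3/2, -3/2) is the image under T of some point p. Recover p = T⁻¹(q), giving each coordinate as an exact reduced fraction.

p = (-3, 1/2)

T1 = [-1 0 0; 0 1 0; 0 0 1]
T2·T1 = [-1 0 0; 0 -1 0; 0 0 1]
T3·…·T1 = [-1/2 0 0; 0 -3 0; 0 0 1]
det M = 3/2; M⁻¹ = [-2 0 0; 0 -1/3 0; 0 0 1]
M⁻¹ · (3/2, -3/2)ᵀ = (-3, 1/2)ᵀ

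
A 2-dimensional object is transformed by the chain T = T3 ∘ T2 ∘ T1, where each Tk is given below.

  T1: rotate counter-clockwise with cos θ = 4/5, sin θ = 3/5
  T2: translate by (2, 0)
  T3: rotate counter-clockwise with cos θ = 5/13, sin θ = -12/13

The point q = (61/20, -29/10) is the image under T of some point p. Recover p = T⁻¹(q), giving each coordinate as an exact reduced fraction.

p = (5/2, 1/4)

T1 = [4/5 -3/5 0; 3/5 4/5 0; 0 0 1]
T2·T1 = [4/5 -3/5 2; 3/5 4/5 0; 0 0 1]
T3·…·T1 = [56/65 33/65 10/13; -33/65 56/65 -24/13; 0 0 1]
det M = 1; M⁻¹ = [56/65 -33/65 -8/5; 33/65 56/65 6/5; 0 0 1]
M⁻¹ · (61/20, -29/10)ᵀ = (5/2, 1/4)ᵀ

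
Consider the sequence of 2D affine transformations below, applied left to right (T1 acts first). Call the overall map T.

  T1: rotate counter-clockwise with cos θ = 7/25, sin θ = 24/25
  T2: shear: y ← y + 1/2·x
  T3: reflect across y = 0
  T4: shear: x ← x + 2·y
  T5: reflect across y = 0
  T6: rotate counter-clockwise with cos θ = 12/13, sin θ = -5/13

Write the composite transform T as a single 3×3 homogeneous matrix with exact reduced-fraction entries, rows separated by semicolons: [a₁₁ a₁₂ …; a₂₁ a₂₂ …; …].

T = [-877/650 -193/325 0; 114/65 2/65 0; 0 0 1]

T1 = [7/25 -24/25 0; 24/25 7/25 0; 0 0 1]
T2·T1 = [7/25 -24/25 0; 11/10 -1/5 0; 0 0 1]
T3·…·T1 = [7/25 -24/25 0; -11/10 1/5 0; 0 0 1]
T4·…·T1 = [-48/25 -14/25 0; -11/10 1/5 0; 0 0 1]
T5·…·T1 = [-48/25 -14/25 0; 11/10 -1/5 0; 0 0 1]
T6·…·T1 = [-877/650 -193/325 0; 114/65 2/65 0; 0 0 1]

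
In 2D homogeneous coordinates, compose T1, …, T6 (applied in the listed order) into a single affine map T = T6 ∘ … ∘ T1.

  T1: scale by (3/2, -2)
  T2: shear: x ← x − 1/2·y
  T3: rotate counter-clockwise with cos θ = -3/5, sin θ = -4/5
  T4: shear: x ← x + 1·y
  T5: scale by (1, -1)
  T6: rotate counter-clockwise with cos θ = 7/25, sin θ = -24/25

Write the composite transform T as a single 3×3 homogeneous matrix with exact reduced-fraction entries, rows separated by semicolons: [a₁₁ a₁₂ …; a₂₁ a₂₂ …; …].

T = [141/250 -111/125 0; 294/125 202/125 0; 0 0 1]

T1 = [3/2 0 0; 0 -2 0; 0 0 1]
T2·T1 = [3/2 1 0; 0 -2 0; 0 0 1]
T3·…·T1 = [-9/10 -11/5 0; -6/5 2/5 0; 0 0 1]
T4·…·T1 = [-21/10 -9/5 0; -6/5 2/5 0; 0 0 1]
T5·…·T1 = [-21/10 -9/5 0; 6/5 -2/5 0; 0 0 1]
T6·…·T1 = [141/250 -111/125 0; 294/125 202/125 0; 0 0 1]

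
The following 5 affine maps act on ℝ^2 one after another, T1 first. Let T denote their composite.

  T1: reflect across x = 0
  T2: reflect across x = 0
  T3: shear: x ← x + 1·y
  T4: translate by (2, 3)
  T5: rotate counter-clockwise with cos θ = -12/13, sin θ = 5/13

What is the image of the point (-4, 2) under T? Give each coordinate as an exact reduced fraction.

T1 reflect across x = 0: (-4, 2) → (4, 2)
T2 reflect across x = 0: (4, 2) → (-4, 2)
T3 shear: x ← x + 1·y: (-4, 2) → (-2, 2)
T4 translate by (2, 3): (-2, 2) → (0, 5)
T5 rotate counter-clockwise with cos θ = -12/13, sin θ = 5/13: (0, 5) → (-25/13, -60/13)

T(p) = (-25/13, -60/13)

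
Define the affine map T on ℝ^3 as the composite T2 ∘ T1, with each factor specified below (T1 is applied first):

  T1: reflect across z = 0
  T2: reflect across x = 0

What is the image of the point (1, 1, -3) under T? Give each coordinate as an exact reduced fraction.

T1 reflect across z = 0: (1, 1, -3) → (1, 1, 3)
T2 reflect across x = 0: (1, 1, 3) → (-1, 1, 3)

T(p) = (-1, 1, 3)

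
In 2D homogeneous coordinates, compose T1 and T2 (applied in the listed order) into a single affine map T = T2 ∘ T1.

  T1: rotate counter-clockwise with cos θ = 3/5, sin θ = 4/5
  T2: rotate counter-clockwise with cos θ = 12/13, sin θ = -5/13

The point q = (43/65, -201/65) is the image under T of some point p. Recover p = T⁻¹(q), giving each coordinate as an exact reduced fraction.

p = (-1, -3)

T1 = [3/5 -4/5 0; 4/5 3/5 0; 0 0 1]
T2·T1 = [56/65 -33/65 0; 33/65 56/65 0; 0 0 1]
det M = 1; M⁻¹ = [56/65 33/65 0; -33/65 56/65 0; 0 0 1]
M⁻¹ · (43/65, -201/65)ᵀ = (-1, -3)ᵀ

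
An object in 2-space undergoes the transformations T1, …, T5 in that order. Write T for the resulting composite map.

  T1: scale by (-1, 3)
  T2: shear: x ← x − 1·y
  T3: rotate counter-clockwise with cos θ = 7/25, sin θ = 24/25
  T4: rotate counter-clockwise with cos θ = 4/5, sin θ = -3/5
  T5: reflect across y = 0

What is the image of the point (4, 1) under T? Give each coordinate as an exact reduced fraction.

T(p) = (-37/5, 9/5)

T1 scale by (-1, 3): (4, 1) → (-4, 3)
T2 shear: x ← x − 1·y: (-4, 3) → (-7, 3)
T3 rotate counter-clockwise with cos θ = 7/25, sin θ = 24/25: (-7, 3) → (-121/25, -147/25)
T4 rotate counter-clockwise with cos θ = 4/5, sin θ = -3/5: (-121/25, -147/25) → (-37/5, -9/5)
T5 reflect across y = 0: (-37/5, -9/5) → (-37/5, 9/5)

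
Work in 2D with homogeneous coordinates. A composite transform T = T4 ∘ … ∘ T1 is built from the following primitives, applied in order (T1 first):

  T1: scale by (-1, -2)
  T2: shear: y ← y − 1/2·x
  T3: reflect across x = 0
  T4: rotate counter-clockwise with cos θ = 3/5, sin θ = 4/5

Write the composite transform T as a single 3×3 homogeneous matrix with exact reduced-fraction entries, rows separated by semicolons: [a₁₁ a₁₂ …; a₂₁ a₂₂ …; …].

T = [1/5 8/5 0; 11/10 -6/5 0; 0 0 1]

T1 = [-1 0 0; 0 -2 0; 0 0 1]
T2·T1 = [-1 0 0; 1/2 -2 0; 0 0 1]
T3·…·T1 = [1 0 0; 1/2 -2 0; 0 0 1]
T4·…·T1 = [1/5 8/5 0; 11/10 -6/5 0; 0 0 1]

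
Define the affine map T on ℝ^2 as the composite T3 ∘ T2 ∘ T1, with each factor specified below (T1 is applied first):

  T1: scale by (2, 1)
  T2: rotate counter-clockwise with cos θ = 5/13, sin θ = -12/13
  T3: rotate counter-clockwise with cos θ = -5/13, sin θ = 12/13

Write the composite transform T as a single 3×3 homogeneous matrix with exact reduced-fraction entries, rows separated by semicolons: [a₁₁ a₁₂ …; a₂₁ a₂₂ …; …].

T1 = [2 0 0; 0 1 0; 0 0 1]
T2·T1 = [10/13 12/13 0; -24/13 5/13 0; 0 0 1]
T3·…·T1 = [238/169 -120/169 0; 240/169 119/169 0; 0 0 1]

T = [238/169 -120/169 0; 240/169 119/169 0; 0 0 1]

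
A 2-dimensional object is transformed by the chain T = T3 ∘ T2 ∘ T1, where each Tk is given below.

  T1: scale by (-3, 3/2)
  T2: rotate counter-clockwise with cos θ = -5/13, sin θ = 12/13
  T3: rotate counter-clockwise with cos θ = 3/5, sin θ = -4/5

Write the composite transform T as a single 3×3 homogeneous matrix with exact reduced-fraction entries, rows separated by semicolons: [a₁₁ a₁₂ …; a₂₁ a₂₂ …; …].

T1 = [-3 0 0; 0 3/2 0; 0 0 1]
T2·T1 = [15/13 -18/13 0; -36/13 -15/26 0; 0 0 1]
T3·…·T1 = [-99/65 -84/65 0; -168/65 99/130 0; 0 0 1]

T = [-99/65 -84/65 0; -168/65 99/130 0; 0 0 1]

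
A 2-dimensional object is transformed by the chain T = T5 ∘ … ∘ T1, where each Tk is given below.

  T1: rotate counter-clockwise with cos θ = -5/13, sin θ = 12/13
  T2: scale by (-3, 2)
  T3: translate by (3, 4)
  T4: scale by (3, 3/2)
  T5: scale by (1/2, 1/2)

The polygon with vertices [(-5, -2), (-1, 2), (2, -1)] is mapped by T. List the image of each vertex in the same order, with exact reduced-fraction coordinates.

image vertices: (-162/13, -36/13), (144/13, 6/13), (99/26, 165/26)

T1 rotate counter-clockwise with cos θ = -5/13, sin θ = 12/13: (-5, -2) → (49/13, -50/13); (-1, 2) → (-19/13, -22/13); (2, -1) → (2/13, 29/13)
T2 scale by (-3, 2): (49/13, -50/13) → (-147/13, -100/13); (-19/13, -22/13) → (57/13, -44/13); (2/13, 29/13) → (-6/13, 58/13)
T3 translate by (3, 4): (-147/13, -100/13) → (-108/13, -48/13); (57/13, -44/13) → (96/13, 8/13); (-6/13, 58/13) → (33/13, 110/13)
T4 scale by (3, 3/2): (-108/13, -48/13) → (-324/13, -72/13); (96/13, 8/13) → (288/13, 12/13); (33/13, 110/13) → (99/13, 165/13)
T5 scale by (1/2, 1/2): (-324/13, -72/13) → (-162/13, -36/13); (288/13, 12/13) → (144/13, 6/13); (99/13, 165/13) → (99/26, 165/26)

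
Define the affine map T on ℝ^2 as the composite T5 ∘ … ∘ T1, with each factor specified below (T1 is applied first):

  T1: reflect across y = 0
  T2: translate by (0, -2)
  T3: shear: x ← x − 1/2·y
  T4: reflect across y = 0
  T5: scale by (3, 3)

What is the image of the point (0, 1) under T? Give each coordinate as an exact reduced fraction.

T1 reflect across y = 0: (0, 1) → (0, -1)
T2 translate by (0, -2): (0, -1) → (0, -3)
T3 shear: x ← x − 1/2·y: (0, -3) → (3/2, -3)
T4 reflect across y = 0: (3/2, -3) → (3/2, 3)
T5 scale by (3, 3): (3/2, 3) → (9/2, 9)

T(p) = (9/2, 9)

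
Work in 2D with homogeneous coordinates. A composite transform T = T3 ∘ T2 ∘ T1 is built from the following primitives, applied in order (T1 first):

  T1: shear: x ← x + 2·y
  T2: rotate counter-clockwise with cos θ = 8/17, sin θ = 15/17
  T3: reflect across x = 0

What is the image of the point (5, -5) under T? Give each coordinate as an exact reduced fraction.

T(p) = (-35/17, -115/17)

T1 shear: x ← x + 2·y: (5, -5) → (-5, -5)
T2 rotate counter-clockwise with cos θ = 8/17, sin θ = 15/17: (-5, -5) → (35/17, -115/17)
T3 reflect across x = 0: (35/17, -115/17) → (-35/17, -115/17)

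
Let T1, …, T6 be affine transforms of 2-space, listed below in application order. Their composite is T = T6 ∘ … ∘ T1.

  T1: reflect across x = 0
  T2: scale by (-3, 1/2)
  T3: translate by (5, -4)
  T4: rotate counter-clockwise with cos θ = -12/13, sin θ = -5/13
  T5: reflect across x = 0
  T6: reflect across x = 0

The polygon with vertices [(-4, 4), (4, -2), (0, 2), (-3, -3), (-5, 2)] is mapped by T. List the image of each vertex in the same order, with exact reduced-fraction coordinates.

image vertices: (74/13, 59/13), (-229/13, -25/13), (-75/13, 11/13), (41/26, 86/13), (105/13, 86/13)

T1 reflect across x = 0: (-4, 4) → (4, 4); (4, -2) → (-4, -2); (0, 2) → (0, 2); (-3, -3) → (3, -3); (-5, 2) → (5, 2)
T2 scale by (-3, 1/2): (4, 4) → (-12, 2); (-4, -2) → (12, -1); (0, 2) → (0, 1); (3, -3) → (-9, -3/2); (5, 2) → (-15, 1)
T3 translate by (5, -4): (-12, 2) → (-7, -2); (12, -1) → (17, -5); (0, 1) → (5, -3); (-9, -3/2) → (-4, -11/2); (-15, 1) → (-10, -3)
T4 rotate counter-clockwise with cos θ = -12/13, sin θ = -5/13: (-7, -2) → (74/13, 59/13); (17, -5) → (-229/13, -25/13); (5, -3) → (-75/13, 11/13); (-4, -11/2) → (41/26, 86/13); (-10, -3) → (105/13, 86/13)
T5 reflect across x = 0: (74/13, 59/13) → (-74/13, 59/13); (-229/13, -25/13) → (229/13, -25/13); (-75/13, 11/13) → (75/13, 11/13); (41/26, 86/13) → (-41/26, 86/13); (105/13, 86/13) → (-105/13, 86/13)
T6 reflect across x = 0: (-74/13, 59/13) → (74/13, 59/13); (229/13, -25/13) → (-229/13, -25/13); (75/13, 11/13) → (-75/13, 11/13); (-41/26, 86/13) → (41/26, 86/13); (-105/13, 86/13) → (105/13, 86/13)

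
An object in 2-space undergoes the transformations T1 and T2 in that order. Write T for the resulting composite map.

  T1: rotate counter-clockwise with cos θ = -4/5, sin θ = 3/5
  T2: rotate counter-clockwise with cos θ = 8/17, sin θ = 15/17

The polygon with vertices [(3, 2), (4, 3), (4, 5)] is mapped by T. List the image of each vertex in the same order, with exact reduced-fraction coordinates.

T1 rotate counter-clockwise with cos θ = -4/5, sin θ = 3/5: (3, 2) → (-18/5, 1/5); (4, 3) → (-5, 0); (4, 5) → (-31/5, -8/5)
T2 rotate counter-clockwise with cos θ = 8/17, sin θ = 15/17: (-18/5, 1/5) → (-159/85, -262/85); (-5, 0) → (-40/17, -75/17); (-31/5, -8/5) → (-128/85, -529/85)

image vertices: (-159/85, -262/85), (-40/17, -75/17), (-128/85, -529/85)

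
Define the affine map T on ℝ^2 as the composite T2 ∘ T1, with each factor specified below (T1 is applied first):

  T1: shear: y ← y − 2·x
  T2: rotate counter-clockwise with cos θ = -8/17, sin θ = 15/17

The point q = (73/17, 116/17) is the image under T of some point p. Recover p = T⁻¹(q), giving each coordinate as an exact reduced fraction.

T1 = [1 0 0; -2 1 0; 0 0 1]
T2·T1 = [22/17 -15/17 0; 31/17 -8/17 0; 0 0 1]
det M = 1; M⁻¹ = [-8/17 15/17 0; -31/17 22/17 0; 0 0 1]
M⁻¹ · (73/17, 116/17)ᵀ = (4, 1)ᵀ

p = (4, 1)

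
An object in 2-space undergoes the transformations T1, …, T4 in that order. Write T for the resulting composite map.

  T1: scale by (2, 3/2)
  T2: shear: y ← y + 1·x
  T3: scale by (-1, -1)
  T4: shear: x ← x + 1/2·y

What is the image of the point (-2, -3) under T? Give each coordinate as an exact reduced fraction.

T1 scale by (2, 3/2): (-2, -3) → (-4, -9/2)
T2 shear: y ← y + 1·x: (-4, -9/2) → (-4, -17/2)
T3 scale by (-1, -1): (-4, -17/2) → (4, 17/2)
T4 shear: x ← x + 1/2·y: (4, 17/2) → (33/4, 17/2)

T(p) = (33/4, 17/2)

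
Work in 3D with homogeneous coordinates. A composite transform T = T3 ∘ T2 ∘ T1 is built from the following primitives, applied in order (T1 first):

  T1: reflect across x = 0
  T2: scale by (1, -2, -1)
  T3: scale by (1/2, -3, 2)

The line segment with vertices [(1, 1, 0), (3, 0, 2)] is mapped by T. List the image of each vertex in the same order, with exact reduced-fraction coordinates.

image vertices: (-1/2, 6, 0), (-3/2, 0, -4)

T1 reflect across x = 0: (1, 1, 0) → (-1, 1, 0); (3, 0, 2) → (-3, 0, 2)
T2 scale by (1, -2, -1): (-1, 1, 0) → (-1, -2, 0); (-3, 0, 2) → (-3, 0, -2)
T3 scale by (1/2, -3, 2): (-1, -2, 0) → (-1/2, 6, 0); (-3, 0, -2) → (-3/2, 0, -4)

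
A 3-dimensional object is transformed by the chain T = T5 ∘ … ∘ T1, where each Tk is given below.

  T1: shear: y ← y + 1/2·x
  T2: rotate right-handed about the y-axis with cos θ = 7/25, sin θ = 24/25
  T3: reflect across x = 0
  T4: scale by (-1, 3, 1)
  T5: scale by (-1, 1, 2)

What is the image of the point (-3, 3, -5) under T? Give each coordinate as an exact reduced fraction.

T1 shear: y ← y + 1/2·x: (-3, 3, -5) → (-3, 3/2, -5)
T2 rotate right-handed about the y-axis with cos θ = 7/25, sin θ = 24/25: (-3, 3/2, -5) → (-141/25, 3/2, 37/25)
T3 reflect across x = 0: (-141/25, 3/2, 37/25) → (141/25, 3/2, 37/25)
T4 scale by (-1, 3, 1): (141/25, 3/2, 37/25) → (-141/25, 9/2, 37/25)
T5 scale by (-1, 1, 2): (-141/25, 9/2, 37/25) → (141/25, 9/2, 74/25)

T(p) = (141/25, 9/2, 74/25)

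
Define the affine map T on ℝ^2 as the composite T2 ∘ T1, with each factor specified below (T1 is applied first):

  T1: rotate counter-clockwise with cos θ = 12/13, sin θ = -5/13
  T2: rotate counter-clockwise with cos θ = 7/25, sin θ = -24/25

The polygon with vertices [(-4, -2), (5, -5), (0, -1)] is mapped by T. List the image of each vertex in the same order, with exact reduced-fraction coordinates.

T1 rotate counter-clockwise with cos θ = 12/13, sin θ = -5/13: (-4, -2) → (-58/13, -4/13); (5, -5) → (35/13, -85/13); (0, -1) → (-5/13, -12/13)
T2 rotate counter-clockwise with cos θ = 7/25, sin θ = -24/25: (-58/13, -4/13) → (-502/325, 1364/325); (35/13, -85/13) → (-359/65, -287/65); (-5/13, -12/13) → (-323/325, 36/325)

image vertices: (-502/325, 1364/325), (-359/65, -287/65), (-323/325, 36/325)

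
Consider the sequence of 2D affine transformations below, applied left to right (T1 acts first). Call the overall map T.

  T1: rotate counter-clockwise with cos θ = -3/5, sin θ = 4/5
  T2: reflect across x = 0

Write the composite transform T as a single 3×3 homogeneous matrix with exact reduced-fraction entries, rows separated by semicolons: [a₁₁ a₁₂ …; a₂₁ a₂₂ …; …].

T1 = [-3/5 -4/5 0; 4/5 -3/5 0; 0 0 1]
T2·T1 = [3/5 4/5 0; 4/5 -3/5 0; 0 0 1]

T = [3/5 4/5 0; 4/5 -3/5 0; 0 0 1]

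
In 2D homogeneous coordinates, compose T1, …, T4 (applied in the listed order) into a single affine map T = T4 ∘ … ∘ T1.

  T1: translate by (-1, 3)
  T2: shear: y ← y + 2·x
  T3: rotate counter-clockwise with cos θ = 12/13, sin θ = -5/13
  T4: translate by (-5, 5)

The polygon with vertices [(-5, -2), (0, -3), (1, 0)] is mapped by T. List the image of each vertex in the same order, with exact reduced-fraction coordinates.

T1 translate by (-1, 3): (-5, -2) → (-6, 1); (0, -3) → (-1, 0); (1, 0) → (0, 3)
T2 shear: y ← y + 2·x: (-6, 1) → (-6, -11); (-1, 0) → (-1, -2); (0, 3) → (0, 3)
T3 rotate counter-clockwise with cos θ = 12/13, sin θ = -5/13: (-6, -11) → (-127/13, -102/13); (-1, -2) → (-22/13, -19/13); (0, 3) → (15/13, 36/13)
T4 translate by (-5, 5): (-127/13, -102/13) → (-192/13, -37/13); (-22/13, -19/13) → (-87/13, 46/13); (15/13, 36/13) → (-50/13, 101/13)

image vertices: (-192/13, -37/13), (-87/13, 46/13), (-50/13, 101/13)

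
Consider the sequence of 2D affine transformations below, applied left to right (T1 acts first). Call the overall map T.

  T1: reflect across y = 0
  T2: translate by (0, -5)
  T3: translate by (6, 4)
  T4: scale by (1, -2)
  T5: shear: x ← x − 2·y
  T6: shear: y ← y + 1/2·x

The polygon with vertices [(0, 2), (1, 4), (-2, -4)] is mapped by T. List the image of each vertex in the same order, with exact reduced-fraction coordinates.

image vertices: (-6, 3), (-13, 7/2), (16, 2)

T1 reflect across y = 0: (0, 2) → (0, -2); (1, 4) → (1, -4); (-2, -4) → (-2, 4)
T2 translate by (0, -5): (0, -2) → (0, -7); (1, -4) → (1, -9); (-2, 4) → (-2, -1)
T3 translate by (6, 4): (0, -7) → (6, -3); (1, -9) → (7, -5); (-2, -1) → (4, 3)
T4 scale by (1, -2): (6, -3) → (6, 6); (7, -5) → (7, 10); (4, 3) → (4, -6)
T5 shear: x ← x − 2·y: (6, 6) → (-6, 6); (7, 10) → (-13, 10); (4, -6) → (16, -6)
T6 shear: y ← y + 1/2·x: (-6, 6) → (-6, 3); (-13, 10) → (-13, 7/2); (16, -6) → (16, 2)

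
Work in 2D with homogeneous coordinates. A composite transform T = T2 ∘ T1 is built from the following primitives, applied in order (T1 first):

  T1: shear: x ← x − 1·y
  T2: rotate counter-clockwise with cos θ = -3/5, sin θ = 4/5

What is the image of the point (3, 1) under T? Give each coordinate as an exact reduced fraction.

T1 shear: x ← x − 1·y: (3, 1) → (2, 1)
T2 rotate counter-clockwise with cos θ = -3/5, sin θ = 4/5: (2, 1) → (-2, 1)

T(p) = (-2, 1)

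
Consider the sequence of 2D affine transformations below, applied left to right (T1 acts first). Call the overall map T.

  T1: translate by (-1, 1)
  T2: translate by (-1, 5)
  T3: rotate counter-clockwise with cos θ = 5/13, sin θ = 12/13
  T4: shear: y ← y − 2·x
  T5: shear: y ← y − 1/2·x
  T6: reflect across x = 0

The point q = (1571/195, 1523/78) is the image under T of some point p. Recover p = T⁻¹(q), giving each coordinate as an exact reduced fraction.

p = (-5/3, 6/5)

T1 = [1 0 -1; 0 1 1; 0 0 1]
T2·T1 = [1 0 -2; 0 1 6; 0 0 1]
T3·…·T1 = [5/13 -12/13 -82/13; 12/13 5/13 6/13; 0 0 1]
T4·…·T1 = [5/13 -12/13 -82/13; 2/13 29/13 170/13; 0 0 1]
T5·…·T1 = [5/13 -12/13 -82/13; -1/26 35/13 211/13; 0 0 1]
T6·…·T1 = [-5/13 12/13 82/13; -1/26 35/13 211/13; 0 0 1]
det M = -1; M⁻¹ = [-35/13 12/13 2; -1/26 5/13 -6; 0 0 1]
M⁻¹ · (1571/195, 1523/78)ᵀ = (-5/3, 6/5)ᵀ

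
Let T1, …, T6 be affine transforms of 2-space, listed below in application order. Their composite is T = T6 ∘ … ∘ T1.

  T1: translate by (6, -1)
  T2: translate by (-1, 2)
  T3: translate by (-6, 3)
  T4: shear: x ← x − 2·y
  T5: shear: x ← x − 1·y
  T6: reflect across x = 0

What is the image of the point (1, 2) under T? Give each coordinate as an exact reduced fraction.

T1 translate by (6, -1): (1, 2) → (7, 1)
T2 translate by (-1, 2): (7, 1) → (6, 3)
T3 translate by (-6, 3): (6, 3) → (0, 6)
T4 shear: x ← x − 2·y: (0, 6) → (-12, 6)
T5 shear: x ← x − 1·y: (-12, 6) → (-18, 6)
T6 reflect across x = 0: (-18, 6) → (18, 6)

T(p) = (18, 6)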